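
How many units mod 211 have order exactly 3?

2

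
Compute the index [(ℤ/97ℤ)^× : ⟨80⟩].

1

ord(80) | φ(97) = 97 − 1 = 96 = 2^5 · 3.
Divisors of 96: 1, 2, 3, 4, 6, 8, 12, 16, 24, 32, 48, 96.
Check 80^d mod 97 for each divisor in increasing order:
80^1 ≡ 80 (mod 97)
80^2 ≡ 95 (mod 97)
80^3 ≡ 34 (mod 97)
80^4 ≡ 4 (mod 97)
80^6 ≡ 89 (mod 97)
80^8 ≡ 16 (mod 97)
80^12 ≡ 64 (mod 97)
80^16 ≡ 62 (mod 97)
80^24 ≡ 22 (mod 97)
80^32 ≡ 61 (mod 97)
80^48 ≡ 96 (mod 97)
80^96 ≡ 1 (mod 97) ✓
Thus |⟨80⟩| = ord(80) = 96.
The index is φ(97) / ord(80) = 96 / 96 = 1.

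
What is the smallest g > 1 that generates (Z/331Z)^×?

3

φ(331) = 331 − 1 = 330 = 2 · 3 · 5 · 11.
Test candidates g = 2, 3, … against the prime factors q ∈ {2, 3, 5, 11} of φ(331): g is a generator iff g^(330/q) ≢ 1 for every such q.
g = 2: 2^165 ≡ 330; 2^110 ≡ 299; 2^66 ≡ 64; 2^30 ≡ 1 — hits 1, so not a primitive root.
g = 3: 3^165 ≡ 330; 3^110 ≡ 299; 3^66 ≡ 64; 3^30 ≡ 270 — none is 1, so 3 is a primitive root.
The smallest primitive root modulo 331 is 3.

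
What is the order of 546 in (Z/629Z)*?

The order of 546 must divide φ(629) = φ(17·37) = (17−1)·(37−1) = 16·36 = 576 = 2^6 · 3^2.
Divisors of 576: 1, 2, 3, 4, 6, 8, 9, 12, 16, 18, 24, 32, 36, 48, 64, 72, 96, 144, 192, 288, 576.
Compute 546^d (mod 629) for the divisors d until we hit 1:
546^1 ≡ 546 (mod 629)
546^2 ≡ 599 (mod 629)
546^3 ≡ 603 (mod 629)
546^4 ≡ 271 (mod 629)
546^6 ≡ 47 (mod 629)
546^8 ≡ 477 (mod 629)
546^9 ≡ 36 (mod 629)
546^12 ≡ 322 (mod 629)
546^16 ≡ 460 (mod 629)
546^18 ≡ 38 (mod 629)
546^24 ≡ 528 (mod 629)
546^32 ≡ 256 (mod 629)
546^36 ≡ 186 (mod 629)
546^48 ≡ 137 (mod 629)
546^64 ≡ 120 (mod 629)
546^72 ≡ 1 (mod 629) ✓
Hence ord(546) = 72.

72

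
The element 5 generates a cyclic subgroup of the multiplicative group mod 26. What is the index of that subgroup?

3

The order of 5 must divide φ(26) = φ(2)·φ(13) = 1·12 = 12 = 2^2 · 3.
Divisors of 12: 1, 2, 3, 4, 6, 12.
Compute 5^d (mod 26) for the divisors d until we hit 1:
5^1 ≡ 5 (mod 26)
5^2 ≡ 25 (mod 26)
5^3 ≡ 21 (mod 26)
5^4 ≡ 1 (mod 26) ✓
So ord_26(5) = 4, hence |⟨5⟩| = 4.
Index = |(Z/26Z)^×| / |⟨5⟩| = 12 / 4 = 3.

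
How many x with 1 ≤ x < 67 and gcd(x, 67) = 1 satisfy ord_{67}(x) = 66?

φ(67) = 67 − 1 = 66 = 2 · 3 · 11.
Since (Z/67Z)^× is cyclic of order 66, the number of elements of order d is φ(d) when d | 66 and 0 otherwise.
66 = 2 · 3 · 11 divides 66, and φ(66) = 20.

20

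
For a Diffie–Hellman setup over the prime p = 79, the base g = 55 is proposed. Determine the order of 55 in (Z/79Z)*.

3

Since 55 ∈ (Z/79Z)^×, its order divides φ(79) = 79 − 1 = 78 = 2 · 3 · 13.
Divisors of 78: 1, 2, 3, 6, 13, 26, 39, 78.
Evaluate successive powers at the divisors of 78:
55^1 ≡ 55 (mod 79)
55^2 ≡ 23 (mod 79)
55^3 ≡ 1 (mod 79) ✓
So ord_79(55) = 3.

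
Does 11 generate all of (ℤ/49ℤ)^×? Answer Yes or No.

No

φ(49) = φ(7^2) = 7·(7−1) = 42 = 2 · 3 · 7.
11 is a primitive root mod 49 iff 11^(φ(49)/q) ≢ 1 for every prime q | φ(49), i.e. q ∈ {2, 3, 7}.
11^21 ≡ 1 (mod 49)  [q = 2: ≡ 1 ✗]
11^14 ≡ 30 (mod 49)  [q = 3: ≢ 1 ✓]
11^6 ≡ 15 (mod 49)  [q = 7: ≢ 1 ✓]
Since 11^21 ≡ 1, the order of 11 divides 21 < 42, so 11 is not a primitive root.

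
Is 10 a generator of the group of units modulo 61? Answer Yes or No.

Yes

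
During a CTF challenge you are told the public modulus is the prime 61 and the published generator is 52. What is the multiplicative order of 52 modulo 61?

10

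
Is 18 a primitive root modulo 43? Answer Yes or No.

Yes

φ(43) = 43 − 1 = 42 = 2 · 3 · 7.
An element g generates (Z/43Z)^× iff g^(42/q) ≢ 1 (mod 43) for each prime q ∈ {2, 3, 7}.
18^21 ≡ 42 (mod 43)  [q = 2: ≢ 1 ✓]
18^14 ≡ 6 (mod 43)  [q = 3: ≢ 1 ✓]
18^6 ≡ 41 (mod 43)  [q = 7: ≢ 1 ✓]
Every test exponent gives a nontrivial residue, hence 18 generates the full group.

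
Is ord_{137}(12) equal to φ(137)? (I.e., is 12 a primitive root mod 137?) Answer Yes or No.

Yes

φ(137) = 137 − 1 = 136 = 2^3 · 17.
It suffices to check that the order of 12 is not a proper divisor of 136: compute 12^(136/q) for q ∈ {2, 17}.
12^68 ≡ 136 (mod 137)  [q = 2: ≢ 1 ✓]
12^8 ≡ 72 (mod 137)  [q = 17: ≢ 1 ✓]
All checks pass, so 12 has order 136 and is a primitive root modulo 137.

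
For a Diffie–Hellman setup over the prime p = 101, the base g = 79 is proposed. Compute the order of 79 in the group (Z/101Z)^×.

The order of 79 must divide φ(101) = 101 − 1 = 100 = 2^2 · 5^2.
Divisors of 100: 1, 2, 4, 5, 10, 20, 25, 50, 100.
Compute 79^d (mod 101) for the divisors d until we hit 1:
79^1 ≡ 79
79^2 ≡ 80
79^4 ≡ 37
79^5 ≡ 95
79^10 ≡ 36
79^20 ≡ 84
79^25 ≡ 1
So ord_101(79) = 25.

25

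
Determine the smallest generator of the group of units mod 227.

2

φ(227) = 227 − 1 = 226 = 2 · 113.
Test candidates g = 2, 3, … against the prime factors q ∈ {2, 113} of φ(227): g is a generator iff g^(226/q) ≢ 1 for every such q.
g = 2: 2^113 ≡ 226; 2^2 ≡ 4 — none is 1, so 2 is a primitive root.
The smallest primitive root modulo 227 is 2.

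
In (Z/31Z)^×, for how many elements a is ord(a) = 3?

2

φ(31) = 31 − 1 = 30 = 2 · 3 · 5.
Since (Z/31Z)^× is cyclic of order 30, the number of elements of order d is φ(d) when d | 30 and 0 otherwise.
3 | 30, and φ(3) = 3 − 1 = 2.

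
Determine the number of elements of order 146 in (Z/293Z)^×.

72

φ(293) = 293 − 1 = 292 = 2^2 · 73.
Since (Z/293Z)^× is cyclic of order 292, the number of elements of order d is φ(d) when d | 292 and 0 otherwise.
146 = 2 · 73 divides 292, and φ(146) = 72.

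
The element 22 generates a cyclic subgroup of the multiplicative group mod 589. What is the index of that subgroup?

6

Since 22 ∈ (Z/589Z)^×, its order divides φ(589) = φ(19·31) = (19−1)·(31−1) = 18·30 = 540 = 2^2 · 3^3 · 5.
Divisors of 540: 1, 2, 3, 4, 5, 6, 9, 10, 12, 15, 18, 20, 27, 30, 36, 45, 54, 60, 90, 108, 135, 180, 270, 540.
Evaluate successive powers at the divisors of 540:
22^1 ≡ 22
22^2 ≡ 484
22^3 ≡ 46
22^4 ≡ 423
22^5 ≡ 471
22^6 ≡ 349
22^9 ≡ 151
22^10 ≡ 377
22^12 ≡ 467
22^15 ≡ 278
22^18 ≡ 419
22^20 ≡ 180
22^27 ≡ 246
22^30 ≡ 125
22^36 ≡ 39
22^45 ≡ 588
22^54 ≡ 438
22^60 ≡ 311
22^90 ≡ 1
So ord_589(22) = 90, hence |⟨22⟩| = 90.
Index = |(Z/589Z)^×| / |⟨22⟩| = 540 / 90 = 6.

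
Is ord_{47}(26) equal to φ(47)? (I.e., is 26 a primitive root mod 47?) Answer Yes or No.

φ(47) = 47 − 1 = 46 = 2 · 23.
Test 26^(46/q) mod 47 for each prime factor q of 46:
26^23 ≡ 46 (mod 47)  [q = 2: ≢ 1 ✓]
26^2 ≡ 18 (mod 47)  [q = 23: ≢ 1 ✓]
Every test exponent gives a nontrivial residue, hence 26 generates the full group.

Yes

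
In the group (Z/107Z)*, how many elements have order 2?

φ(107) = 107 − 1 = 106 = 2 · 53.
(Z/107Z)^× is cyclic (|G| = 106); a cyclic group of order m has exactly φ(d) elements of each order d | m, and none otherwise.
2 | 106, and φ(2) = 2 − 1 = 1.

1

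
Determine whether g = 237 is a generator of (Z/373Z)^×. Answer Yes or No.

No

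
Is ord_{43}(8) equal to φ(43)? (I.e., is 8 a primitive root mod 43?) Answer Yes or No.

φ(43) = 43 − 1 = 42 = 2 · 3 · 7.
8 is a primitive root mod 43 iff 8^(φ(43)/q) ≢ 1 for every prime q | φ(43), i.e. q ∈ {2, 3, 7}.
8^21 ≡ 42 (mod 43)  [q = 2: ≢ 1 ✓]
8^14 ≡ 1 (mod 43)  [q = 3: ≡ 1 ✗]
8^6 ≡ 16 (mod 43)  [q = 7: ≢ 1 ✓]
The check at q = 3 fails, so 8 generates a proper subgroup.

No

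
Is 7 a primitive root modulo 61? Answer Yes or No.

φ(61) = 61 − 1 = 60 = 2^2 · 3 · 5.
7 is a primitive root mod 61 iff 7^(φ(61)/q) ≢ 1 for every prime q | φ(61), i.e. q ∈ {2, 3, 5}.
7^30 ≡ 60 (mod 61)  [q = 2: ≢ 1 ✓]
7^20 ≡ 47 (mod 61)  [q = 3: ≢ 1 ✓]
7^12 ≡ 34 (mod 61)  [q = 5: ≢ 1 ✓]
Every test exponent gives a nontrivial residue, hence 7 generates the full group.

Yes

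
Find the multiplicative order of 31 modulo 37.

4

The order of 31 must divide φ(37) = 37 − 1 = 36 = 2^2 · 3^2.
Divisors of 36: 1, 2, 3, 4, 6, 9, 12, 18, 36.
Compute 31^d (mod 37) for the divisors d until we hit 1:
31^1 ≡ 31 (mod 37)
31^2 ≡ 36 (mod 37)
31^3 ≡ 6 (mod 37)
31^4 ≡ 1 (mod 37) ✓
So ord_37(31) = 4.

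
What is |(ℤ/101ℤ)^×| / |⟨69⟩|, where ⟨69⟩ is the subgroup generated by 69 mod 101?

5

Since 69 ∈ (Z/101Z)^×, its order divides φ(101) = 101 − 1 = 100 = 2^2 · 5^2.
Divisors of 100: 1, 2, 4, 5, 10, 20, 25, 50, 100.
Check 69^d mod 101 for each divisor in increasing order:
69^1 ≡ 69
69^2 ≡ 14
69^4 ≡ 95
69^5 ≡ 91
69^10 ≡ 100
69^20 ≡ 1
The order of 69 is 20, so the subgroup it generates has 20 elements.
[(Z/101Z)^× : ⟨69⟩] = 100/20 = 5.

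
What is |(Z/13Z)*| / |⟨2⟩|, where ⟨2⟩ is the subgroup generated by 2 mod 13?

1

Since 2 ∈ (Z/13Z)^×, its order divides φ(13) = 13 − 1 = 12 = 2^2 · 3.
Divisors of 12: 1, 2, 3, 4, 6, 12.
Compute 2^d (mod 13) for the divisors d until we hit 1:
2^1 ≡ 2 (mod 13)
2^2 ≡ 4 (mod 13)
2^3 ≡ 8 (mod 13)
2^4 ≡ 3 (mod 13)
2^6 ≡ 12 (mod 13)
2^12 ≡ 1 (mod 13) ✓
So ord_13(2) = 12, hence |⟨2⟩| = 12.
Index = |(Z/13Z)^×| / |⟨2⟩| = 12 / 12 = 1.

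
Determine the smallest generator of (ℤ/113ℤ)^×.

3

φ(113) = 113 − 1 = 112 = 2^4 · 7.
g is a primitive root iff g^(112/q) ≢ 1 (mod 113) for each prime q ∈ {2, 7}.
g = 2: 2^56 ≡ 1 — hits 1, so not a primitive root.
g = 3: 3^56 ≡ 112; 3^16 ≡ 49 — none is 1, so 3 is a primitive root.
The smallest primitive root modulo 113 is 3.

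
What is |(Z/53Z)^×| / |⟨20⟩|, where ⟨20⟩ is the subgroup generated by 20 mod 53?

1

ord(20) | φ(53) = 53 − 1 = 52 = 2^2 · 13.
Divisors of 52: 1, 2, 4, 13, 26, 52.
Evaluate successive powers at the divisors of 52:
20^1 ≡ 20 (mod 53)
20^2 ≡ 29 (mod 53)
20^4 ≡ 46 (mod 53)
20^13 ≡ 30 (mod 53)
20^26 ≡ 52 (mod 53)
20^52 ≡ 1 (mod 53) ✓
Thus |⟨20⟩| = ord(20) = 52.
The index is φ(53) / ord(20) = 52 / 52 = 1.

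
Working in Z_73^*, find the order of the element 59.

72

Since 59 ∈ (Z/73Z)^×, its order divides φ(73) = 73 − 1 = 72 = 2^3 · 3^2.
Divisors of 72: 1, 2, 3, 4, 6, 8, 9, 12, 18, 24, 36, 72.
Evaluate successive powers at the divisors of 72:
59^1 ≡ 59 (mod 73)
59^2 ≡ 50 (mod 73)
59^3 ≡ 30 (mod 73)
59^4 ≡ 18 (mod 73)
59^6 ≡ 24 (mod 73)
59^8 ≡ 32 (mod 73)
59^9 ≡ 63 (mod 73)
59^12 ≡ 65 (mod 73)
59^18 ≡ 27 (mod 73)
59^24 ≡ 64 (mod 73)
59^36 ≡ 72 (mod 73)
59^72 ≡ 1 (mod 73) ✓
Therefore the multiplicative order of 59 modulo 73 is 72.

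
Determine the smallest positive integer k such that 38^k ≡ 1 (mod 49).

42

The order of 38 must divide φ(49) = φ(7^2) = 7·(7−1) = 42 = 2 · 3 · 7.
Divisors of 42: 1, 2, 3, 6, 7, 14, 21, 42.
Test each divisor d:
38^1 ≡ 38
38^2 ≡ 23
38^3 ≡ 41
38^6 ≡ 15
38^7 ≡ 31
38^14 ≡ 30
38^21 ≡ 48
38^42 ≡ 1
The smallest such exponent is 42, so the order of 38 is 42.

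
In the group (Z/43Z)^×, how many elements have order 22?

0

φ(43) = 43 − 1 = 42 = 2 · 3 · 7.
In a cyclic group of order 42, there are φ(d) elements of order d for each divisor d of 42, and zero for non-divisors.
Since 22 ∤ 42, the count is 0.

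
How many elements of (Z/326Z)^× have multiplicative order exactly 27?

18

φ(326) = φ(2)·φ(163) = 1·162 = 162 = 2 · 3^4.
Since (Z/326Z)^× is cyclic of order 162, the number of elements of order d is φ(d) when d | 162 and 0 otherwise.
27 = 3^3 divides 162, and φ(27) = 18.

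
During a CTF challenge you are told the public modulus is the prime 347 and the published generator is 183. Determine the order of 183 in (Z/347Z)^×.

Since 183 ∈ (Z/347Z)^×, its order divides φ(347) = 347 − 1 = 346 = 2 · 173.
Divisors of 346: 1, 2, 173, 346.
Test each divisor d:
183^1 ≡ 183 (mod 347)
183^2 ≡ 177 (mod 347)
183^173 ≡ 1 (mod 347) ✓
Hence ord(183) = 173.

173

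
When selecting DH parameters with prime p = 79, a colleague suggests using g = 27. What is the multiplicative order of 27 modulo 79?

26

Since 27 ∈ (Z/79Z)^×, its order divides φ(79) = 79 − 1 = 78 = 2 · 3 · 13.
Divisors of 78: 1, 2, 3, 6, 13, 26, 39, 78.
Evaluate successive powers at the divisors of 78:
27^1 ≡ 27 (mod 79)
27^2 ≡ 18 (mod 79)
27^3 ≡ 12 (mod 79)
27^6 ≡ 65 (mod 79)
27^13 ≡ 78 (mod 79)
27^26 ≡ 1 (mod 79) ✓
So ord_79(27) = 26.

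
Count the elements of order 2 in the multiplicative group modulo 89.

1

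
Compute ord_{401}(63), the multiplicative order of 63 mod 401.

25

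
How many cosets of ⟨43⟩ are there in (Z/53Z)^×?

The order of 43 must divide φ(53) = 53 − 1 = 52 = 2^2 · 13.
Divisors of 52: 1, 2, 4, 13, 26, 52.
Evaluate successive powers at the divisors of 52:
43^1 ≡ 43
43^2 ≡ 47
43^4 ≡ 36
43^13 ≡ 52
43^26 ≡ 1
Thus |⟨43⟩| = ord(43) = 26.
The index is φ(53) / ord(43) = 52 / 26 = 2.

2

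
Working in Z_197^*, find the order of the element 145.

196

The order of 145 must divide φ(197) = 197 − 1 = 196 = 2^2 · 7^2.
Divisors of 196: 1, 2, 4, 7, 14, 28, 49, 98, 196.
Check 145^d mod 197 for each divisor in increasing order:
145^1 ≡ 145 (mod 197)
145^2 ≡ 143 (mod 197)
145^4 ≡ 158 (mod 197)
145^7 ≡ 20 (mod 197)
145^14 ≡ 6 (mod 197)
145^28 ≡ 36 (mod 197)
145^49 ≡ 183 (mod 197)
145^98 ≡ 196 (mod 197)
145^196 ≡ 1 (mod 197) ✓
Hence ord(145) = 196.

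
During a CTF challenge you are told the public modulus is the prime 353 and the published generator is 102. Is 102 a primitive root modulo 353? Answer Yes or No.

Yes

φ(353) = 353 − 1 = 352 = 2^5 · 11.
It suffices to check that the order of 102 is not a proper divisor of 352: compute 102^(352/q) for q ∈ {2, 11}.
102^176 ≡ 352 (mod 353)  [q = 2: ≢ 1 ✓]
102^32 ≡ 256 (mod 353)  [q = 11: ≢ 1 ✓]
Every test exponent gives a nontrivial residue, hence 102 generates the full group.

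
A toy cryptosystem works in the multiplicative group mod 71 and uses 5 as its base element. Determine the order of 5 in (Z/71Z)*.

Since 5 ∈ (Z/71Z)^×, its order divides φ(71) = 71 − 1 = 70 = 2 · 5 · 7.
Divisors of 70: 1, 2, 5, 7, 10, 14, 35, 70.
Evaluate successive powers at the divisors of 70:
5^1 ≡ 5
5^2 ≡ 25
5^5 ≡ 1
Hence ord(5) = 5.

5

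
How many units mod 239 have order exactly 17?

φ(239) = 239 − 1 = 238 = 2 · 7 · 17.
(Z/239Z)^× is cyclic (|G| = 238); a cyclic group of order m has exactly φ(d) elements of each order d | m, and none otherwise.
17 | 238, and φ(17) = 17 − 1 = 16.

16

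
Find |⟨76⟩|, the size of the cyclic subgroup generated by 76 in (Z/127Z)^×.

The order of 76 must divide φ(127) = 127 − 1 = 126 = 2 · 3^2 · 7.
Divisors of 126: 1, 2, 3, 6, 7, 9, 14, 18, 21, 42, 63, 126.
Evaluate successive powers at the divisors of 126:
76^1 ≡ 76 (mod 127)
76^2 ≡ 61 (mod 127)
76^3 ≡ 64 (mod 127)
76^6 ≡ 32 (mod 127)
76^7 ≡ 19 (mod 127)
76^9 ≡ 16 (mod 127)
76^14 ≡ 107 (mod 127)
76^18 ≡ 2 (mod 127)
76^21 ≡ 1 (mod 127) ✓
So ord_127(76) = 21.

21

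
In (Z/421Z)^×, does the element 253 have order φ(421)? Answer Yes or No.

Yes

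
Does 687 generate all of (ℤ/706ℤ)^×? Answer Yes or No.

No

φ(706) = φ(2)·φ(353) = 1·352 = 352 = 2^5 · 11.
An element g generates (Z/706Z)^× iff g^(352/q) ≢ 1 (mod 706) for each prime q ∈ {2, 11}.
687^176 ≡ 1 (mod 706)  [q = 2: ≡ 1 ✗]
687^32 ≡ 337 (mod 706)  [q = 11: ≢ 1 ✓]
Since 687^176 ≡ 1, the order of 687 divides 176 < 352, so 687 is not a primitive root.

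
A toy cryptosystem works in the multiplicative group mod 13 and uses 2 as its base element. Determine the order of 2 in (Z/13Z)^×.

Since 2 ∈ (Z/13Z)^×, its order divides φ(13) = 13 − 1 = 12 = 2^2 · 3.
Divisors of 12: 1, 2, 3, 4, 6, 12.
Compute 2^d (mod 13) for the divisors d until we hit 1:
2^1 ≡ 2 (mod 13)
2^2 ≡ 4 (mod 13)
2^3 ≡ 8 (mod 13)
2^4 ≡ 3 (mod 13)
2^6 ≡ 12 (mod 13)
2^12 ≡ 1 (mod 13) ✓
So ord_13(2) = 12.

12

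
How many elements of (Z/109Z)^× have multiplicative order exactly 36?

φ(109) = 109 − 1 = 108 = 2^2 · 3^3.
Since (Z/109Z)^× is cyclic of order 108, the number of elements of order d is φ(d) when d | 108 and 0 otherwise.
36 = 2^2 · 3^2 divides 108, and φ(36) = 12.

12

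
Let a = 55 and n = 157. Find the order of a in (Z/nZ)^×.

156

The order of 55 must divide φ(157) = 157 − 1 = 156 = 2^2 · 3 · 13.
Divisors of 156: 1, 2, 3, 4, 6, 12, 13, 26, 39, 52, 78, 156.
Test each divisor d:
55^1 ≡ 55 (mod 157)
55^2 ≡ 42 (mod 157)
55^3 ≡ 112 (mod 157)
55^4 ≡ 37 (mod 157)
55^6 ≡ 141 (mod 157)
55^12 ≡ 99 (mod 157)
55^13 ≡ 107 (mod 157)
55^26 ≡ 145 (mod 157)
55^39 ≡ 129 (mod 157)
55^52 ≡ 144 (mod 157)
55^78 ≡ 156 (mod 157)
55^156 ≡ 1 (mod 157) ✓
So ord_157(55) = 156.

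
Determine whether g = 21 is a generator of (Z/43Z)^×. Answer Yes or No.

φ(43) = 43 − 1 = 42 = 2 · 3 · 7.
An element g generates (Z/43Z)^× iff g^(42/q) ≢ 1 (mod 43) for each prime q ∈ {2, 3, 7}.
21^21 ≡ 1 (mod 43)  [q = 2: ≡ 1 ✗]
21^14 ≡ 1 (mod 43)  [q = 3: ≡ 1 ✗]
21^6 ≡ 41 (mod 43)  [q = 7: ≢ 1 ✓]
Since 21^21 ≡ 1, the order of 21 divides 21 < 42, so 21 is not a primitive root.

No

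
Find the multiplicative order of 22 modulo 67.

Since 22 ∈ (Z/67Z)^×, its order divides φ(67) = 67 − 1 = 66 = 2 · 3 · 11.
Divisors of 66: 1, 2, 3, 6, 11, 22, 33, 66.
Evaluate successive powers at the divisors of 66:
22^1 ≡ 22
22^2 ≡ 15
22^3 ≡ 62
22^6 ≡ 25
22^11 ≡ 1
Therefore the multiplicative order of 22 modulo 67 is 11.

11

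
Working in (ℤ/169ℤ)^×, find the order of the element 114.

78

ord(114) | φ(169) = φ(13^2) = 13·(13−1) = 156 = 2^2 · 3 · 13.
Divisors of 156: 1, 2, 3, 4, 6, 12, 13, 26, 39, 52, 78, 156.
Check 114^d mod 169 for each divisor in increasing order:
114^1 ≡ 114 (mod 169)
114^2 ≡ 152 (mod 169)
114^3 ≡ 90 (mod 169)
114^4 ≡ 120 (mod 169)
114^6 ≡ 157 (mod 169)
114^12 ≡ 144 (mod 169)
114^13 ≡ 23 (mod 169)
114^26 ≡ 22 (mod 169)
114^39 ≡ 168 (mod 169)
114^52 ≡ 146 (mod 169)
114^78 ≡ 1 (mod 169) ✓
Therefore the multiplicative order of 114 modulo 169 is 78.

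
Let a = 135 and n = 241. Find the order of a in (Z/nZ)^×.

The order of 135 must divide φ(241) = 241 − 1 = 240 = 2^4 · 3 · 5.
Divisors of 240: 1, 2, 3, 4, 5, 6, 8, 10, 12, 15, 16, 20, 24, 30, 40, 48, 60, 80, 120, 240.
Compute 135^d (mod 241) for the divisors d until we hit 1:
135^1 ≡ 135 (mod 241)
135^2 ≡ 150 (mod 241)
135^3 ≡ 6 (mod 241)
135^4 ≡ 87 (mod 241)
135^5 ≡ 177 (mod 241)
135^6 ≡ 36 (mod 241)
135^8 ≡ 98 (mod 241)
135^10 ≡ 240 (mod 241)
135^12 ≡ 91 (mod 241)
135^15 ≡ 64 (mod 241)
135^16 ≡ 205 (mod 241)
135^20 ≡ 1 (mod 241) ✓
Hence ord(135) = 20.

20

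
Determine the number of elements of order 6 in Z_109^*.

2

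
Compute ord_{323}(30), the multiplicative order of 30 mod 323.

ord(30) | φ(323) = φ(17·19) = (17−1)·(19−1) = 16·18 = 288 = 2^5 · 3^2.
Divisors of 288: 1, 2, 3, 4, 6, 8, 9, 12, 16, 18, 24, 32, 36, 48, 72, 96, 144, 288.
Compute 30^d (mod 323) for the divisors d until we hit 1:
30^1 ≡ 30
30^2 ≡ 254
30^3 ≡ 191
30^4 ≡ 239
30^6 ≡ 305
30^8 ≡ 273
30^9 ≡ 115
30^12 ≡ 1
The smallest such exponent is 12, so the order of 30 is 12.

12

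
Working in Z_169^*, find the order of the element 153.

78

ord(153) | φ(169) = φ(13^2) = 13·(13−1) = 156 = 2^2 · 3 · 13.
Divisors of 156: 1, 2, 3, 4, 6, 12, 13, 26, 39, 52, 78, 156.
Compute 153^d (mod 169) for the divisors d until we hit 1:
153^1 ≡ 153 (mod 169)
153^2 ≡ 87 (mod 169)
153^3 ≡ 129 (mod 169)
153^4 ≡ 133 (mod 169)
153^6 ≡ 79 (mod 169)
153^12 ≡ 157 (mod 169)
153^13 ≡ 23 (mod 169)
153^26 ≡ 22 (mod 169)
153^39 ≡ 168 (mod 169)
153^52 ≡ 146 (mod 169)
153^78 ≡ 1 (mod 169) ✓
Hence ord(153) = 78.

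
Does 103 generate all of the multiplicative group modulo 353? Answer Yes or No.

Yes

φ(353) = 353 − 1 = 352 = 2^5 · 11.
Test 103^(352/q) mod 353 for each prime factor q of 352:
103^176 ≡ 352 (mod 353)  [q = 2: ≢ 1 ✓]
103^32 ≡ 185 (mod 353)  [q = 11: ≢ 1 ✓]
Every test exponent gives a nontrivial residue, hence 103 generates the full group.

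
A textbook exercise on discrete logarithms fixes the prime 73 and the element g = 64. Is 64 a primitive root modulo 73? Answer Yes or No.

No

φ(73) = 73 − 1 = 72 = 2^3 · 3^2.
Test 64^(72/q) mod 73 for each prime factor q of 72:
64^36 ≡ 1 (mod 73)  [q = 2: ≡ 1 ✗]
64^24 ≡ 1 (mod 73)  [q = 3: ≡ 1 ✗]
64^36 ≡ 1 shows ord(64) | 36, strictly less than φ(73); not a primitive root.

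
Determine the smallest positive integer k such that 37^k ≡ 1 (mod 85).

By Lagrange's theorem, ord_85(37) divides φ(85) = φ(5·17) = (5−1)·(17−1) = 4·16 = 64 = 2^6.
Divisors of 64: 1, 2, 4, 8, 16, 32, 64.
Check 37^d mod 85 for each divisor in increasing order:
37^1 ≡ 37 (mod 85)
37^2 ≡ 9 (mod 85)
37^4 ≡ 81 (mod 85)
37^8 ≡ 16 (mod 85)
37^16 ≡ 1 (mod 85) ✓
The smallest such exponent is 16, so the order of 37 is 16.

16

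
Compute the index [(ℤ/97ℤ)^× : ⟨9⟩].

4

ord(9) | φ(97) = 97 − 1 = 96 = 2^5 · 3.
Divisors of 96: 1, 2, 3, 4, 6, 8, 12, 16, 24, 32, 48, 96.
Compute 9^d (mod 97) for the divisors d until we hit 1:
9^1 ≡ 9 (mod 97)
9^2 ≡ 81 (mod 97)
9^3 ≡ 50 (mod 97)
9^4 ≡ 62 (mod 97)
9^6 ≡ 75 (mod 97)
9^8 ≡ 61 (mod 97)
9^12 ≡ 96 (mod 97)
9^16 ≡ 35 (mod 97)
9^24 ≡ 1 (mod 97) ✓
So ord_97(9) = 24, hence |⟨9⟩| = 24.
[(Z/97Z)^× : ⟨9⟩] = 96/24 = 4.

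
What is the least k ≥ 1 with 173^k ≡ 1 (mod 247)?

18

ord(173) | φ(247) = φ(13·19) = (13−1)·(19−1) = 12·18 = 216 = 2^3 · 3^3.
Divisors of 216: 1, 2, 3, 4, 6, 8, 9, 12, 18, 24, 27, 36, 54, 72, 108, 216.
Compute 173^d (mod 247) for the divisors d until we hit 1:
173^1 ≡ 173 (mod 247)
173^2 ≡ 42 (mod 247)
173^3 ≡ 103 (mod 247)
173^4 ≡ 35 (mod 247)
173^6 ≡ 235 (mod 247)
173^8 ≡ 237 (mod 247)
173^9 ≡ 246 (mod 247)
173^12 ≡ 144 (mod 247)
173^18 ≡ 1 (mod 247) ✓
Therefore the multiplicative order of 173 modulo 247 is 18.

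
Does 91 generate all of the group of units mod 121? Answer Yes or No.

No

φ(121) = φ(11^2) = 11·(11−1) = 110 = 2 · 5 · 11.
An element g generates (Z/121Z)^× iff g^(110/q) ≢ 1 (mod 121) for each prime q ∈ {2, 5, 11}.
91^55 ≡ 1 (mod 121)  [q = 2: ≡ 1 ✗]
91^22 ≡ 9 (mod 121)  [q = 5: ≢ 1 ✓]
91^10 ≡ 12 (mod 121)  [q = 11: ≢ 1 ✓]
Since 91^55 ≡ 1, the order of 91 divides 55 < 110, so 91 is not a primitive root.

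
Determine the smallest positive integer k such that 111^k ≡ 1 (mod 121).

11

ord(111) | φ(121) = φ(11^2) = 11·(11−1) = 110 = 2 · 5 · 11.
Divisors of 110: 1, 2, 5, 10, 11, 22, 55, 110.
Test each divisor d:
111^1 ≡ 111 (mod 121)
111^2 ≡ 100 (mod 121)
111^5 ≡ 67 (mod 121)
111^10 ≡ 12 (mod 121)
111^11 ≡ 1 (mod 121) ✓
So ord_121(111) = 11.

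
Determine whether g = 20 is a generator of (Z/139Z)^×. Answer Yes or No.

No

φ(139) = 139 − 1 = 138 = 2 · 3 · 23.
20 is a primitive root mod 139 iff 20^(φ(139)/q) ≢ 1 for every prime q | φ(139), i.e. q ∈ {2, 3, 23}.
20^69 ≡ 1 (mod 139)  [q = 2: ≡ 1 ✗]
20^46 ≡ 96 (mod 139)  [q = 3: ≢ 1 ✓]
20^6 ≡ 91 (mod 139)  [q = 23: ≢ 1 ✓]
20^69 ≡ 1 shows ord(20) | 69, strictly less than φ(139); not a primitive root.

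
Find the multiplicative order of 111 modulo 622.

310

ord(111) | φ(622) = φ(2)·φ(311) = 1·310 = 310 = 2 · 5 · 31.
Divisors of 310: 1, 2, 5, 10, 31, 62, 155, 310.
Test each divisor d:
111^1 ≡ 111 (mod 622)
111^2 ≡ 503 (mod 622)
111^5 ≡ 77 (mod 622)
111^10 ≡ 331 (mod 622)
111^31 ≡ 95 (mod 622)
111^62 ≡ 317 (mod 622)
111^155 ≡ 621 (mod 622)
111^310 ≡ 1 (mod 622) ✓
So ord_622(111) = 310.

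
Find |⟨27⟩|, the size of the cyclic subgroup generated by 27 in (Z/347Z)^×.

173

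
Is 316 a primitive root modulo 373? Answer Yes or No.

φ(373) = 373 − 1 = 372 = 2^2 · 3 · 31.
An element g generates (Z/373Z)^× iff g^(372/q) ≢ 1 (mod 373) for each prime q ∈ {2, 3, 31}.
316^186 ≡ 372 (mod 373)  [q = 2: ≢ 1 ✓]
316^124 ≡ 284 (mod 373)  [q = 3: ≢ 1 ✓]
316^12 ≡ 75 (mod 373)  [q = 31: ≢ 1 ✓]
All checks pass, so 316 has order 372 and is a primitive root modulo 373.

Yes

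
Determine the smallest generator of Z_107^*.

2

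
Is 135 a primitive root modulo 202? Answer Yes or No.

Yes

φ(202) = φ(2)·φ(101) = 1·100 = 100 = 2^2 · 5^2.
135 is a primitive root mod 202 iff 135^(φ(202)/q) ≢ 1 for every prime q | φ(202), i.e. q ∈ {2, 5}.
135^50 ≡ 201 (mod 202)  [q = 2: ≢ 1 ✓]
135^20 ≡ 95 (mod 202)  [q = 5: ≢ 1 ✓]
All checks pass, so 135 has order 100 and is a primitive root modulo 202.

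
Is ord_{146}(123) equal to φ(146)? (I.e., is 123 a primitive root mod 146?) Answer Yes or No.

No

φ(146) = φ(2)·φ(73) = 1·72 = 72 = 2^3 · 3^2.
123 is a primitive root mod 146 iff 123^(φ(146)/q) ≢ 1 for every prime q | φ(146), i.e. q ∈ {2, 3}.
123^36 ≡ 1 (mod 146)  [q = 2: ≡ 1 ✗]
123^24 ≡ 81 (mod 146)  [q = 3: ≢ 1 ✓]
Since 123^36 ≡ 1, the order of 123 divides 36 < 72, so 123 is not a primitive root.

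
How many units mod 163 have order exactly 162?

54

φ(163) = 163 − 1 = 162 = 2 · 3^4.
In a cyclic group of order 162, there are φ(d) elements of order d for each divisor d of 162, and zero for non-divisors.
162 = 2 · 3^4 divides 162, and φ(162) = 54.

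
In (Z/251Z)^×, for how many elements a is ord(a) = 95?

0

φ(251) = 251 − 1 = 250 = 2 · 5^3.
(Z/251Z)^× is cyclic (|G| = 250); a cyclic group of order m has exactly φ(d) elements of each order d | m, and none otherwise.
95 does not divide 250, so no element of (Z/251Z)^× has order 95.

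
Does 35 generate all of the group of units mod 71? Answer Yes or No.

Yes

φ(71) = 71 − 1 = 70 = 2 · 5 · 7.
35 is a primitive root mod 71 iff 35^(φ(71)/q) ≢ 1 for every prime q | φ(71), i.e. q ∈ {2, 5, 7}.
35^35 ≡ 70 (mod 71)  [q = 2: ≢ 1 ✓]
35^14 ≡ 25 (mod 71)  [q = 5: ≢ 1 ✓]
35^10 ≡ 45 (mod 71)  [q = 7: ≢ 1 ✓]
All checks pass, so 35 has order 70 and is a primitive root modulo 71.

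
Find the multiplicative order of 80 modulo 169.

12

ord(80) | φ(169) = φ(13^2) = 13·(13−1) = 156 = 2^2 · 3 · 13.
Divisors of 156: 1, 2, 3, 4, 6, 12, 13, 26, 39, 52, 78, 156.
Check 80^d mod 169 for each divisor in increasing order:
80^1 ≡ 80 (mod 169)
80^2 ≡ 147 (mod 169)
80^3 ≡ 99 (mod 169)
80^4 ≡ 146 (mod 169)
80^6 ≡ 168 (mod 169)
80^12 ≡ 1 (mod 169) ✓
Therefore the multiplicative order of 80 modulo 169 is 12.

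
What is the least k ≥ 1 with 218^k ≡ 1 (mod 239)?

ord(218) | φ(239) = 239 − 1 = 238 = 2 · 7 · 17.
Divisors of 238: 1, 2, 7, 14, 17, 34, 119, 238.
Check 218^d mod 239 for each divisor in increasing order:
218^1 ≡ 218 (mod 239)
218^2 ≡ 202 (mod 239)
218^7 ≡ 163 (mod 239)
218^14 ≡ 40 (mod 239)
218^17 ≡ 10 (mod 239)
218^34 ≡ 100 (mod 239)
218^119 ≡ 1 (mod 239) ✓
Therefore the multiplicative order of 218 modulo 239 is 119.

119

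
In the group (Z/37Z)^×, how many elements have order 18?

6

φ(37) = 37 − 1 = 36 = 2^2 · 3^2.
(Z/37Z)^× is cyclic (|G| = 36); a cyclic group of order m has exactly φ(d) elements of each order d | m, and none otherwise.
18 = 2 · 3^2 divides 36, and φ(18) = 6.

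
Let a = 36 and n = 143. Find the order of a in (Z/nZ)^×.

30

The order of 36 must divide φ(143) = φ(11·13) = (11−1)·(13−1) = 10·12 = 120 = 2^3 · 3 · 5.
Divisors of 120: 1, 2, 3, 4, 5, 6, 8, 10, 12, 15, 20, 24, 30, 40, 60, 120.
Evaluate successive powers at the divisors of 120:
36^1 ≡ 36 (mod 143)
36^2 ≡ 9 (mod 143)
36^3 ≡ 38 (mod 143)
36^4 ≡ 81 (mod 143)
36^5 ≡ 56 (mod 143)
36^6 ≡ 14 (mod 143)
36^8 ≡ 126 (mod 143)
36^10 ≡ 133 (mod 143)
36^12 ≡ 53 (mod 143)
36^15 ≡ 12 (mod 143)
36^20 ≡ 100 (mod 143)
36^24 ≡ 92 (mod 143)
36^30 ≡ 1 (mod 143) ✓
Therefore the multiplicative order of 36 modulo 143 is 30.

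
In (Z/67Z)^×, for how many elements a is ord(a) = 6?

2

φ(67) = 67 − 1 = 66 = 2 · 3 · 11.
(Z/67Z)^× is cyclic (|G| = 66); a cyclic group of order m has exactly φ(d) elements of each order d | m, and none otherwise.
6 = 2 · 3 divides 66, and φ(6) = 2.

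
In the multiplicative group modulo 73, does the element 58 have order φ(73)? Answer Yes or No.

φ(73) = 73 − 1 = 72 = 2^3 · 3^2.
58 is a primitive root mod 73 iff 58^(φ(73)/q) ≢ 1 for every prime q | φ(73), i.e. q ∈ {2, 3}.
58^36 ≡ 72 (mod 73)  [q = 2: ≢ 1 ✓]
58^24 ≡ 8 (mod 73)  [q = 3: ≢ 1 ✓]
Every test exponent gives a nontrivial residue, hence 58 generates the full group.

Yes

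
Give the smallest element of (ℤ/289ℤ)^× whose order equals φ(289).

φ(289) = φ(17^2) = 17·(17−1) = 272 = 2^4 · 17.
Test candidates g = 2, 3, … against the prime factors q ∈ {2, 17} of φ(289): g is a generator iff g^(272/q) ≢ 1 for every such q.
g = 2: 2^136 ≡ 1 — hits 1, so not a primitive root.
g = 3: 3^136 ≡ 288; 3^16 ≡ 171 — none is 1, so 3 is a primitive root.
The smallest primitive root modulo 289 is 3.

3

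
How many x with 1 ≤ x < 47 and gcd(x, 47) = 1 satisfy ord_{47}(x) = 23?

φ(47) = 47 − 1 = 46 = 2 · 23.
(Z/47Z)^× is cyclic (|G| = 46); a cyclic group of order m has exactly φ(d) elements of each order d | m, and none otherwise.
23 | 46, and φ(23) = 23 − 1 = 22.

22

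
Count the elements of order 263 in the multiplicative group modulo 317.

φ(317) = 317 − 1 = 316 = 2^2 · 79.
In a cyclic group of order 316, there are φ(d) elements of order d for each divisor d of 316, and zero for non-divisors.
Since 263 ∤ 316, the count is 0.

0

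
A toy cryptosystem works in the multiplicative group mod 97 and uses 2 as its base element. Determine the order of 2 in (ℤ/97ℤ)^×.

The order of 2 must divide φ(97) = 97 − 1 = 96 = 2^5 · 3.
Divisors of 96: 1, 2, 3, 4, 6, 8, 12, 16, 24, 32, 48, 96.
Compute 2^d (mod 97) for the divisors d until we hit 1:
2^1 ≡ 2 (mod 97)
2^2 ≡ 4 (mod 97)
2^3 ≡ 8 (mod 97)
2^4 ≡ 16 (mod 97)
2^6 ≡ 64 (mod 97)
2^8 ≡ 62 (mod 97)
2^12 ≡ 22 (mod 97)
2^16 ≡ 61 (mod 97)
2^24 ≡ 96 (mod 97)
2^32 ≡ 35 (mod 97)
2^48 ≡ 1 (mod 97) ✓
Therefore the multiplicative order of 2 modulo 97 is 48.

48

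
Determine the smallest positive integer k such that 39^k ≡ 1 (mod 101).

Since 39 ∈ (Z/101Z)^×, its order divides φ(101) = 101 − 1 = 100 = 2^2 · 5^2.
Divisors of 100: 1, 2, 4, 5, 10, 20, 25, 50, 100.
Test each divisor d:
39^1 ≡ 39 (mod 101)
39^2 ≡ 6 (mod 101)
39^4 ≡ 36 (mod 101)
39^5 ≡ 91 (mod 101)
39^10 ≡ 100 (mod 101)
39^20 ≡ 1 (mod 101) ✓
So ord_101(39) = 20.

20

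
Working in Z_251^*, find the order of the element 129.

250

The order of 129 must divide φ(251) = 251 − 1 = 250 = 2 · 5^3.
Divisors of 250: 1, 2, 5, 10, 25, 50, 125, 250.
Test each divisor d:
129^1 ≡ 129
129^2 ≡ 75
129^5 ≡ 235
129^10 ≡ 5
129^25 ≡ 102
129^50 ≡ 113
129^125 ≡ 250
129^250 ≡ 1
Therefore the multiplicative order of 129 modulo 251 is 250.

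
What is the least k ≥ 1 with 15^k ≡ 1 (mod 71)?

Since 15 ∈ (Z/71Z)^×, its order divides φ(71) = 71 − 1 = 70 = 2 · 5 · 7.
Divisors of 70: 1, 2, 5, 7, 10, 14, 35, 70.
Compute 15^d (mod 71) for the divisors d until we hit 1:
15^1 ≡ 15 (mod 71)
15^2 ≡ 12 (mod 71)
15^5 ≡ 30 (mod 71)
15^7 ≡ 5 (mod 71)
15^10 ≡ 48 (mod 71)
15^14 ≡ 25 (mod 71)
15^35 ≡ 1 (mod 71) ✓
Hence ord(15) = 35.

35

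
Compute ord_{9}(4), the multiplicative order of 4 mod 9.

3

By Lagrange's theorem, ord_9(4) divides φ(9) = φ(3^2) = 3·(3−1) = 6 = 2 · 3.
Divisors of 6: 1, 2, 3, 6.
Evaluate successive powers at the divisors of 6:
4^1 ≡ 4
4^2 ≡ 7
4^3 ≡ 1
Hence ord(4) = 3.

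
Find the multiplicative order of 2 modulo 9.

Since 2 ∈ (Z/9Z)^×, its order divides φ(9) = φ(3^2) = 3·(3−1) = 6 = 2 · 3.
Divisors of 6: 1, 2, 3, 6.
Compute 2^d (mod 9) for the divisors d until we hit 1:
2^1 ≡ 2 (mod 9)
2^2 ≡ 4 (mod 9)
2^3 ≡ 8 (mod 9)
2^6 ≡ 1 (mod 9) ✓
Hence ord(2) = 6.

6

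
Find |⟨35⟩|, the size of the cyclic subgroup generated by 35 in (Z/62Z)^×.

By Lagrange's theorem, ord_62(35) divides φ(62) = φ(2)·φ(31) = 1·30 = 30 = 2 · 3 · 5.
Divisors of 30: 1, 2, 3, 5, 6, 10, 15, 30.
Test each divisor d:
35^1 ≡ 35 (mod 62)
35^2 ≡ 47 (mod 62)
35^3 ≡ 33 (mod 62)
35^5 ≡ 1 (mod 62) ✓
The smallest such exponent is 5, so the order of 35 is 5.

5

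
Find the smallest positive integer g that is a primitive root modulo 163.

φ(163) = 163 − 1 = 162 = 2 · 3^4.
g is a primitive root iff g^(162/q) ≢ 1 (mod 163) for each prime q ∈ {2, 3}.
g = 2: 2^81 ≡ 162; 2^54 ≡ 104 — none is 1, so 2 is a primitive root.
The smallest primitive root modulo 163 is 2.

2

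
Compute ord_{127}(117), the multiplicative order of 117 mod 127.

21

The order of 117 must divide φ(127) = 127 − 1 = 126 = 2 · 3^2 · 7.
Divisors of 126: 1, 2, 3, 6, 7, 9, 14, 18, 21, 42, 63, 126.
Compute 117^d (mod 127) for the divisors d until we hit 1:
117^1 ≡ 117
117^2 ≡ 100
117^3 ≡ 16
117^6 ≡ 2
117^7 ≡ 107
117^9 ≡ 32
117^14 ≡ 19
117^18 ≡ 8
117^21 ≡ 1
So ord_127(117) = 21.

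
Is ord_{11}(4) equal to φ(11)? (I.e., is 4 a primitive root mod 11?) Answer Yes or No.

φ(11) = 11 − 1 = 10 = 2 · 5.
It suffices to check that the order of 4 is not a proper divisor of 10: compute 4^(10/q) for q ∈ {2, 5}.
4^5 ≡ 1 (mod 11)  [q = 2: ≡ 1 ✗]
4^2 ≡ 5 (mod 11)  [q = 5: ≢ 1 ✓]
4^5 ≡ 1 shows ord(4) | 5, strictly less than φ(11); not a primitive root.

No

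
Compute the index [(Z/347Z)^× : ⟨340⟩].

2

ord(340) | φ(347) = 347 − 1 = 346 = 2 · 173.
Divisors of 346: 1, 2, 173, 346.
Test each divisor d:
340^1 ≡ 340 (mod 347)
340^2 ≡ 49 (mod 347)
340^173 ≡ 1 (mod 347) ✓
The order of 340 is 173, so the subgroup it generates has 173 elements.
Index = |(Z/347Z)^×| / |⟨340⟩| = 346 / 173 = 2.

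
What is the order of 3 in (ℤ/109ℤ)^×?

By Lagrange's theorem, ord_109(3) divides φ(109) = 109 − 1 = 108 = 2^2 · 3^3.
Divisors of 108: 1, 2, 3, 4, 6, 9, 12, 18, 27, 36, 54, 108.
Evaluate successive powers at the divisors of 108:
3^1 ≡ 3
3^2 ≡ 9
3^3 ≡ 27
3^4 ≡ 81
3^6 ≡ 75
3^9 ≡ 63
3^12 ≡ 66
3^18 ≡ 45
3^27 ≡ 1
Hence ord(3) = 27.

27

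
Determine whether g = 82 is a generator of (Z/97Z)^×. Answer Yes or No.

Yes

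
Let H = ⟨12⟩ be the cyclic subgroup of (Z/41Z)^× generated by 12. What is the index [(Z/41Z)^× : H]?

1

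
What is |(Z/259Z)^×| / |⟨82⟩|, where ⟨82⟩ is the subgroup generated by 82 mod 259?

The order of 82 must divide φ(259) = φ(7·37) = (7−1)·(37−1) = 6·36 = 216 = 2^3 · 3^3.
Divisors of 216: 1, 2, 3, 4, 6, 8, 9, 12, 18, 24, 27, 36, 54, 72, 108, 216.
Evaluate successive powers at the divisors of 216:
82^1 ≡ 82 (mod 259)
82^2 ≡ 249 (mod 259)
82^3 ≡ 216 (mod 259)
82^4 ≡ 100 (mod 259)
82^6 ≡ 36 (mod 259)
82^8 ≡ 158 (mod 259)
82^9 ≡ 6 (mod 259)
82^12 ≡ 1 (mod 259) ✓
So ord_259(82) = 12, hence |⟨82⟩| = 12.
Index = |(Z/259Z)^×| / |⟨82⟩| = 216 / 12 = 18.

18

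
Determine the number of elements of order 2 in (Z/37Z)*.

1

φ(37) = 37 − 1 = 36 = 2^2 · 3^2.
(Z/37Z)^× is cyclic (|G| = 36); a cyclic group of order m has exactly φ(d) elements of each order d | m, and none otherwise.
2 | 36, and φ(2) = 2 − 1 = 1.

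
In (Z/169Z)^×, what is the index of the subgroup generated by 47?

3

The order of 47 must divide φ(169) = φ(13^2) = 13·(13−1) = 156 = 2^2 · 3 · 13.
Divisors of 156: 1, 2, 3, 4, 6, 12, 13, 26, 39, 52, 78, 156.
Test each divisor d:
47^1 ≡ 47
47^2 ≡ 12
47^3 ≡ 57
47^4 ≡ 144
47^6 ≡ 38
47^12 ≡ 92
47^13 ≡ 99
47^26 ≡ 168
47^39 ≡ 70
47^52 ≡ 1
Thus |⟨47⟩| = ord(47) = 52.
[(Z/169Z)^× : ⟨47⟩] = 156/52 = 3.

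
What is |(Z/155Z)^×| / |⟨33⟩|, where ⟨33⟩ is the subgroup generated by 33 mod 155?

6

ord(33) | φ(155) = φ(5·31) = (5−1)·(31−1) = 4·30 = 120 = 2^3 · 3 · 5.
Divisors of 120: 1, 2, 3, 4, 5, 6, 8, 10, 12, 15, 20, 24, 30, 40, 60, 120.
Test each divisor d:
33^1 ≡ 33
33^2 ≡ 4
33^3 ≡ 132
33^4 ≡ 16
33^5 ≡ 63
33^6 ≡ 64
33^8 ≡ 101
33^10 ≡ 94
33^12 ≡ 66
33^15 ≡ 32
33^20 ≡ 1
Thus |⟨33⟩| = ord(33) = 20.
The index is φ(155) / ord(33) = 120 / 20 = 6.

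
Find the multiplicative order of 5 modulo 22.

5

ord(5) | φ(22) = φ(2)·φ(11) = 1·10 = 10 = 2 · 5.
Divisors of 10: 1, 2, 5, 10.
Compute 5^d (mod 22) for the divisors d until we hit 1:
5^1 ≡ 5 (mod 22)
5^2 ≡ 3 (mod 22)
5^5 ≡ 1 (mod 22) ✓
So ord_22(5) = 5.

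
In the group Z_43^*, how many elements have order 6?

2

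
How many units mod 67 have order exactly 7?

0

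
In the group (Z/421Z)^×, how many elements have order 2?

φ(421) = 421 − 1 = 420 = 2^2 · 3 · 5 · 7.
Since (Z/421Z)^× is cyclic of order 420, the number of elements of order d is φ(d) when d | 420 and 0 otherwise.
2 | 420, and φ(2) = 2 − 1 = 1.

1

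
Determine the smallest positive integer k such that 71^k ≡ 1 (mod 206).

102

Since 71 ∈ (Z/206Z)^×, its order divides φ(206) = φ(2)·φ(103) = 1·102 = 102 = 2 · 3 · 17.
Divisors of 102: 1, 2, 3, 6, 17, 34, 51, 102.
Compute 71^d (mod 206) for the divisors d until we hit 1:
71^1 ≡ 71
71^2 ≡ 97
71^3 ≡ 89
71^6 ≡ 93
71^17 ≡ 57
71^34 ≡ 159
71^51 ≡ 205
71^102 ≡ 1
Hence ord(71) = 102.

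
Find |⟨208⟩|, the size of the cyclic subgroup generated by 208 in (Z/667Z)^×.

By Lagrange's theorem, ord_667(208) divides φ(667) = φ(23·29) = (23−1)·(29−1) = 22·28 = 616 = 2^3 · 7 · 11.
Divisors of 616: 1, 2, 4, 7, 8, 11, 14, 22, 28, 44, 56, 77, 88, 154, 308, 616.
Compute 208^d (mod 667) for the divisors d until we hit 1:
208^1 ≡ 208 (mod 667)
208^2 ≡ 576 (mod 667)
208^4 ≡ 277 (mod 667)
208^7 ≡ 231 (mod 667)
208^8 ≡ 24 (mod 667)
208^11 ≡ 622 (mod 667)
208^14 ≡ 1 (mod 667) ✓
So ord_667(208) = 14.

14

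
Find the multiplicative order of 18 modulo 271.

By Lagrange's theorem, ord_271(18) divides φ(271) = 271 − 1 = 270 = 2 · 3^3 · 5.
Divisors of 270: 1, 2, 3, 5, 6, 9, 10, 15, 18, 27, 30, 45, 54, 90, 135, 270.
Evaluate successive powers at the divisors of 270:
18^1 ≡ 18
18^2 ≡ 53
18^3 ≡ 141
18^5 ≡ 156
18^6 ≡ 98
18^9 ≡ 268
18^10 ≡ 217
18^15 ≡ 248
18^18 ≡ 9
18^27 ≡ 244
18^30 ≡ 258
18^45 ≡ 28
18^54 ≡ 187
18^90 ≡ 242
18^135 ≡ 1
Hence ord(18) = 135.

135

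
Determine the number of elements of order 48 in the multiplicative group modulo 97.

16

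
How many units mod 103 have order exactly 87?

0

φ(103) = 103 − 1 = 102 = 2 · 3 · 17.
Since (Z/103Z)^× is cyclic of order 102, the number of elements of order d is φ(d) when d | 102 and 0 otherwise.
87 does not divide 102, so no element of (Z/103Z)^× has order 87.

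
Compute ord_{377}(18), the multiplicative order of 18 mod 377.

28

By Lagrange's theorem, ord_377(18) divides φ(377) = φ(13·29) = (13−1)·(29−1) = 12·28 = 336 = 2^4 · 3 · 7.
Divisors of 336: 1, 2, 3, 4, 6, 7, 8, 12, 14, 16, 21, 24, 28, 42, 48, 56, 84, 112, 168, 336.
Test each divisor d:
18^1 ≡ 18 (mod 377)
18^2 ≡ 324 (mod 377)
18^3 ≡ 177 (mod 377)
18^4 ≡ 170 (mod 377)
18^6 ≡ 38 (mod 377)
18^7 ≡ 307 (mod 377)
18^8 ≡ 248 (mod 377)
18^12 ≡ 313 (mod 377)
18^14 ≡ 376 (mod 377)
18^16 ≡ 53 (mod 377)
18^21 ≡ 70 (mod 377)
18^24 ≡ 326 (mod 377)
18^28 ≡ 1 (mod 377) ✓
Hence ord(18) = 28.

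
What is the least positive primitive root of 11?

φ(11) = 11 − 1 = 10 = 2 · 5.
Test candidates g = 2, 3, … against the prime factors q ∈ {2, 5} of φ(11): g is a generator iff g^(10/q) ≢ 1 for every such q.
g = 2: 2^5 ≡ 10; 2^2 ≡ 4 — none is 1, so 2 is a primitive root.
Hence the least primitive root of 11 is 2.

2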